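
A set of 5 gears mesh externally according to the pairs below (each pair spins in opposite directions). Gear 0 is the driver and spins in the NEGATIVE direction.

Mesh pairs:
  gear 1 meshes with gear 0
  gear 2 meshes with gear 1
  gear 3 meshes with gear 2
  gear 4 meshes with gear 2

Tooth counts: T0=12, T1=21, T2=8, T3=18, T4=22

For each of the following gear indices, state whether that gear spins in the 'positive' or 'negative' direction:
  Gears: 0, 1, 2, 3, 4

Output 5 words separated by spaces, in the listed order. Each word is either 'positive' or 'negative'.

Answer: negative positive negative positive positive

Derivation:
Gear 0 (driver): negative (depth 0)
  gear 1: meshes with gear 0 -> depth 1 -> positive (opposite of gear 0)
  gear 2: meshes with gear 1 -> depth 2 -> negative (opposite of gear 1)
  gear 3: meshes with gear 2 -> depth 3 -> positive (opposite of gear 2)
  gear 4: meshes with gear 2 -> depth 3 -> positive (opposite of gear 2)
Queried indices 0, 1, 2, 3, 4 -> negative, positive, negative, positive, positive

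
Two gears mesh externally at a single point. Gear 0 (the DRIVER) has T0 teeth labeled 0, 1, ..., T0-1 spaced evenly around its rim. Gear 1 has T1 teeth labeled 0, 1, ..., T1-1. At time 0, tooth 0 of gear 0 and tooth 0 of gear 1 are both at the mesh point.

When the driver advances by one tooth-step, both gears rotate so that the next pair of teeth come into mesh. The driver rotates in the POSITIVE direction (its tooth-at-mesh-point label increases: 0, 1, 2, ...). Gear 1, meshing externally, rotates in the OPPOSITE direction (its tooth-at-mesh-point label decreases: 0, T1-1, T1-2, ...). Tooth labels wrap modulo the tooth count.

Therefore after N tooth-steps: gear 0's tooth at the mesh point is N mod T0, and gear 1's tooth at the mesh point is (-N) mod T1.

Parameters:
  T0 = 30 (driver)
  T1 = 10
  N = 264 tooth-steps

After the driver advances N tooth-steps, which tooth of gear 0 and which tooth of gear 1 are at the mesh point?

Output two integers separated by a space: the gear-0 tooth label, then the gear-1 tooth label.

Answer: 24 6

Derivation:
Gear 0 (driver, T0=30): tooth at mesh = N mod T0
  264 = 8 * 30 + 24, so 264 mod 30 = 24
  gear 0 tooth = 24
Gear 1 (driven, T1=10): tooth at mesh = (-N) mod T1
  264 = 26 * 10 + 4, so 264 mod 10 = 4
  (-264) mod 10 = (-4) mod 10 = 10 - 4 = 6
Mesh after 264 steps: gear-0 tooth 24 meets gear-1 tooth 6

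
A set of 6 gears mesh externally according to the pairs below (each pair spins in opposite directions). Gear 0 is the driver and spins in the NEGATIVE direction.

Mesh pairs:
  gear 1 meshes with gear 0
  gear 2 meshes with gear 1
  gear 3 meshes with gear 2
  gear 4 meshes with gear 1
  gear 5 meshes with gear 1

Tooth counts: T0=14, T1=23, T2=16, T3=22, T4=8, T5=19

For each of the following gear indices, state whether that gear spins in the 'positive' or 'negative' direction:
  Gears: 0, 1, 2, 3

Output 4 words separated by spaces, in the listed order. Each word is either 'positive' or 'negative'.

Answer: negative positive negative positive

Derivation:
Gear 0 (driver): negative (depth 0)
  gear 1: meshes with gear 0 -> depth 1 -> positive (opposite of gear 0)
  gear 2: meshes with gear 1 -> depth 2 -> negative (opposite of gear 1)
  gear 3: meshes with gear 2 -> depth 3 -> positive (opposite of gear 2)
  gear 4: meshes with gear 1 -> depth 2 -> negative (opposite of gear 1)
  gear 5: meshes with gear 1 -> depth 2 -> negative (opposite of gear 1)
Queried indices 0, 1, 2, 3 -> negative, positive, negative, positive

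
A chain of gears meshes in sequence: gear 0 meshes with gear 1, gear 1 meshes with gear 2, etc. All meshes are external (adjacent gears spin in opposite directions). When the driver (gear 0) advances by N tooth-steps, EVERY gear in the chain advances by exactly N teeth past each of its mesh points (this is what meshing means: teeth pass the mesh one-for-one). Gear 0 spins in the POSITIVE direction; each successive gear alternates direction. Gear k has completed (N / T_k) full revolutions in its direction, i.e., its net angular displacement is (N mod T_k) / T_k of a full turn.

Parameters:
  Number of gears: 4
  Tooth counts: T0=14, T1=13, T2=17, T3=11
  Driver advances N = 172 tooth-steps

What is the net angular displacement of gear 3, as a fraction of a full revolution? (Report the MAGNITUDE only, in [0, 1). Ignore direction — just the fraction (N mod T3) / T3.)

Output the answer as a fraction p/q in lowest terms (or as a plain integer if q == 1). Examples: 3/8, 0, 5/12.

Answer: 7/11

Derivation:
Chain of 4 gears, tooth counts: [14, 13, 17, 11]
  gear 0: T0=14, direction=positive, advance = 172 mod 14 = 4 teeth = 4/14 turn
  gear 1: T1=13, direction=negative, advance = 172 mod 13 = 3 teeth = 3/13 turn
  gear 2: T2=17, direction=positive, advance = 172 mod 17 = 2 teeth = 2/17 turn
  gear 3: T3=11, direction=negative, advance = 172 mod 11 = 7 teeth = 7/11 turn
Gear 3: 172 mod 11 = 7
Fraction = 7 / 11 = 7/11 (gcd(7,11)=1) = 7/11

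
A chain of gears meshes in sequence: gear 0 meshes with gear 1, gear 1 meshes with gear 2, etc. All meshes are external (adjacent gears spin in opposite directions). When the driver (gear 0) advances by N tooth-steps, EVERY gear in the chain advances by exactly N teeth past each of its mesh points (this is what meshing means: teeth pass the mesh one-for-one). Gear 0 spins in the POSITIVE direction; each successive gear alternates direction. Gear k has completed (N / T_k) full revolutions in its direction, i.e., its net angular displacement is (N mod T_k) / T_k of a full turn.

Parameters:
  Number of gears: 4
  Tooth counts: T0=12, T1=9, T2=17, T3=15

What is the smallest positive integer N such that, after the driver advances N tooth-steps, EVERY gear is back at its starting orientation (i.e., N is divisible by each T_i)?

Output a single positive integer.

Gear k returns to start when N is a multiple of T_k.
All gears at start simultaneously when N is a common multiple of [12, 9, 17, 15]; the smallest such N is lcm(12, 9, 17, 15).
Start: lcm = T0 = 12
Fold in T1=9: gcd(12, 9) = 3; lcm(12, 9) = 12 * 9 / 3 = 108 / 3 = 36
Fold in T2=17: gcd(36, 17) = 1; lcm(36, 17) = 36 * 17 / 1 = 612 / 1 = 612
Fold in T3=15: gcd(612, 15) = 3; lcm(612, 15) = 612 * 15 / 3 = 9180 / 3 = 3060
Full cycle length = 3060

Answer: 3060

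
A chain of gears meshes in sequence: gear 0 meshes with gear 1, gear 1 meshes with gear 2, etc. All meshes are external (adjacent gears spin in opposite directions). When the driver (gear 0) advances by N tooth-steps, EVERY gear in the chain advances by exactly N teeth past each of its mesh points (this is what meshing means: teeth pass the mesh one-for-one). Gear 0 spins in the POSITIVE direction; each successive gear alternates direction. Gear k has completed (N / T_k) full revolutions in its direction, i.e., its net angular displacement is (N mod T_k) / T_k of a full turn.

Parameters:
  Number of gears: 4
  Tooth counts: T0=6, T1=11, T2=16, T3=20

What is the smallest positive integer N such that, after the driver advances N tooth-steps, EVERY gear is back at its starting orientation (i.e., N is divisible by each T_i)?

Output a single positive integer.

Answer: 2640

Derivation:
Gear k returns to start when N is a multiple of T_k.
All gears at start simultaneously when N is a common multiple of [6, 11, 16, 20]; the smallest such N is lcm(6, 11, 16, 20).
Start: lcm = T0 = 6
Fold in T1=11: gcd(6, 11) = 1; lcm(6, 11) = 6 * 11 / 1 = 66 / 1 = 66
Fold in T2=16: gcd(66, 16) = 2; lcm(66, 16) = 66 * 16 / 2 = 1056 / 2 = 528
Fold in T3=20: gcd(528, 20) = 4; lcm(528, 20) = 528 * 20 / 4 = 10560 / 4 = 2640
Full cycle length = 2640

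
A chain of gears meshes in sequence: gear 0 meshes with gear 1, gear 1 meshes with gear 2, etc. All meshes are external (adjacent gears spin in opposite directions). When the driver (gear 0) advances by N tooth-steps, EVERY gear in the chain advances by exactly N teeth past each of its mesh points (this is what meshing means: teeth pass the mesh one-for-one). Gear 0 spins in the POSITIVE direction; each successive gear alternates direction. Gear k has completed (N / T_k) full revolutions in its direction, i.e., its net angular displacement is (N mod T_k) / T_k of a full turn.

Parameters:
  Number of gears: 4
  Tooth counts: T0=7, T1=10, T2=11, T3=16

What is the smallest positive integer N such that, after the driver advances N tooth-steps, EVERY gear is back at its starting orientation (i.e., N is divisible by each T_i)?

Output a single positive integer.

Answer: 6160

Derivation:
Gear k returns to start when N is a multiple of T_k.
All gears at start simultaneously when N is a common multiple of [7, 10, 11, 16]; the smallest such N is lcm(7, 10, 11, 16).
Start: lcm = T0 = 7
Fold in T1=10: gcd(7, 10) = 1; lcm(7, 10) = 7 * 10 / 1 = 70 / 1 = 70
Fold in T2=11: gcd(70, 11) = 1; lcm(70, 11) = 70 * 11 / 1 = 770 / 1 = 770
Fold in T3=16: gcd(770, 16) = 2; lcm(770, 16) = 770 * 16 / 2 = 12320 / 2 = 6160
Full cycle length = 6160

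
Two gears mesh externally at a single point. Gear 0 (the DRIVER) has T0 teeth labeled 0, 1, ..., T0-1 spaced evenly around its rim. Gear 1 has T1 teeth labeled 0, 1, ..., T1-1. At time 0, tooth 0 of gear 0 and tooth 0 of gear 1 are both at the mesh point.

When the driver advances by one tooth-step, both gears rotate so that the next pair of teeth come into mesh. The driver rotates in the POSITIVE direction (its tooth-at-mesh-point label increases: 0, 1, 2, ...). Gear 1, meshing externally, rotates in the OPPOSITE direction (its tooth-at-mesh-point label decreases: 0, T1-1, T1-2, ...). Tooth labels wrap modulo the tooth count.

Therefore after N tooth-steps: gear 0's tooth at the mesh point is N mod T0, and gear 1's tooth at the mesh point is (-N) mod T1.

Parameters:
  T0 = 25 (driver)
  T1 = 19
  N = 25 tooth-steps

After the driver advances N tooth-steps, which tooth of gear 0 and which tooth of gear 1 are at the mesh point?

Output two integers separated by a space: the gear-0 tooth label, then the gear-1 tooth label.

Gear 0 (driver, T0=25): tooth at mesh = N mod T0
  25 = 1 * 25 + 0, so 25 mod 25 = 0
  gear 0 tooth = 0
Gear 1 (driven, T1=19): tooth at mesh = (-N) mod T1
  25 = 1 * 19 + 6, so 25 mod 19 = 6
  (-25) mod 19 = (-6) mod 19 = 19 - 6 = 13
Mesh after 25 steps: gear-0 tooth 0 meets gear-1 tooth 13

Answer: 0 13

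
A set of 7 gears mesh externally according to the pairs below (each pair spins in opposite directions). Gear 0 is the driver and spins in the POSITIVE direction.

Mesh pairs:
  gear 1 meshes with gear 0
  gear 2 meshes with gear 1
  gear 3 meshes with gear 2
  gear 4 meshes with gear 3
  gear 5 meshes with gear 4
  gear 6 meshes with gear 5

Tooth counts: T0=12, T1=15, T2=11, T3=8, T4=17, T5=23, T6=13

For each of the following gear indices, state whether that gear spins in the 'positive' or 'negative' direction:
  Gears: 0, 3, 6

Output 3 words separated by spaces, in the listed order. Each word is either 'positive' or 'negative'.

Gear 0 (driver): positive (depth 0)
  gear 1: meshes with gear 0 -> depth 1 -> negative (opposite of gear 0)
  gear 2: meshes with gear 1 -> depth 2 -> positive (opposite of gear 1)
  gear 3: meshes with gear 2 -> depth 3 -> negative (opposite of gear 2)
  gear 4: meshes with gear 3 -> depth 4 -> positive (opposite of gear 3)
  gear 5: meshes with gear 4 -> depth 5 -> negative (opposite of gear 4)
  gear 6: meshes with gear 5 -> depth 6 -> positive (opposite of gear 5)
Queried indices 0, 3, 6 -> positive, negative, positive

Answer: positive negative positive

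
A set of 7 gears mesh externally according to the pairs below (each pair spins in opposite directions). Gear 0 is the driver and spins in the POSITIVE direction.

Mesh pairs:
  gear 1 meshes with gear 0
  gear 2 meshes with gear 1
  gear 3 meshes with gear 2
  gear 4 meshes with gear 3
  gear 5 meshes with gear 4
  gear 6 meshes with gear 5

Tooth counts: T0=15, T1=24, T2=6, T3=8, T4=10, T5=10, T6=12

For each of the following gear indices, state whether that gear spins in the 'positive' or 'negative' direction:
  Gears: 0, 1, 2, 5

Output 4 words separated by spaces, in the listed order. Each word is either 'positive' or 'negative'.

Answer: positive negative positive negative

Derivation:
Gear 0 (driver): positive (depth 0)
  gear 1: meshes with gear 0 -> depth 1 -> negative (opposite of gear 0)
  gear 2: meshes with gear 1 -> depth 2 -> positive (opposite of gear 1)
  gear 3: meshes with gear 2 -> depth 3 -> negative (opposite of gear 2)
  gear 4: meshes with gear 3 -> depth 4 -> positive (opposite of gear 3)
  gear 5: meshes with gear 4 -> depth 5 -> negative (opposite of gear 4)
  gear 6: meshes with gear 5 -> depth 6 -> positive (opposite of gear 5)
Queried indices 0, 1, 2, 5 -> positive, negative, positive, negative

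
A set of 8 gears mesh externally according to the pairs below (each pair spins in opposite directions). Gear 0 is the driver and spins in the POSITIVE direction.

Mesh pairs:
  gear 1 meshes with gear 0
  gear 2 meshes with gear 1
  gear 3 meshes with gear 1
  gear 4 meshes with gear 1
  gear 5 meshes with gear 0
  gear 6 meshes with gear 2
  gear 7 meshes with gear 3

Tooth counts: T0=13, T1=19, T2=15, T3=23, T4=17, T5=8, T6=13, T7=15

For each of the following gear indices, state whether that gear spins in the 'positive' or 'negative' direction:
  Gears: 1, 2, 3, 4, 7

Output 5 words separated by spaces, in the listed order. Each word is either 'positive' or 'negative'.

Gear 0 (driver): positive (depth 0)
  gear 1: meshes with gear 0 -> depth 1 -> negative (opposite of gear 0)
  gear 2: meshes with gear 1 -> depth 2 -> positive (opposite of gear 1)
  gear 3: meshes with gear 1 -> depth 2 -> positive (opposite of gear 1)
  gear 4: meshes with gear 1 -> depth 2 -> positive (opposite of gear 1)
  gear 5: meshes with gear 0 -> depth 1 -> negative (opposite of gear 0)
  gear 6: meshes with gear 2 -> depth 3 -> negative (opposite of gear 2)
  gear 7: meshes with gear 3 -> depth 3 -> negative (opposite of gear 3)
Queried indices 1, 2, 3, 4, 7 -> negative, positive, positive, positive, negative

Answer: negative positive positive positive negative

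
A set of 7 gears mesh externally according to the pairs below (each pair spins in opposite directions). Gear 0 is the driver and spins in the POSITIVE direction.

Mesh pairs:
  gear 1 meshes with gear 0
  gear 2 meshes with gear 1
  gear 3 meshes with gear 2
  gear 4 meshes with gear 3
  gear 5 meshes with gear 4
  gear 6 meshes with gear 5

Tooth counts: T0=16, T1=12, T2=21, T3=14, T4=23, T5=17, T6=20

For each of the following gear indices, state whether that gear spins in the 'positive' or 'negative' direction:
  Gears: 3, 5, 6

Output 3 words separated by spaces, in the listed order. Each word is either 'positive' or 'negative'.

Gear 0 (driver): positive (depth 0)
  gear 1: meshes with gear 0 -> depth 1 -> negative (opposite of gear 0)
  gear 2: meshes with gear 1 -> depth 2 -> positive (opposite of gear 1)
  gear 3: meshes with gear 2 -> depth 3 -> negative (opposite of gear 2)
  gear 4: meshes with gear 3 -> depth 4 -> positive (opposite of gear 3)
  gear 5: meshes with gear 4 -> depth 5 -> negative (opposite of gear 4)
  gear 6: meshes with gear 5 -> depth 6 -> positive (opposite of gear 5)
Queried indices 3, 5, 6 -> negative, negative, positive

Answer: negative negative positive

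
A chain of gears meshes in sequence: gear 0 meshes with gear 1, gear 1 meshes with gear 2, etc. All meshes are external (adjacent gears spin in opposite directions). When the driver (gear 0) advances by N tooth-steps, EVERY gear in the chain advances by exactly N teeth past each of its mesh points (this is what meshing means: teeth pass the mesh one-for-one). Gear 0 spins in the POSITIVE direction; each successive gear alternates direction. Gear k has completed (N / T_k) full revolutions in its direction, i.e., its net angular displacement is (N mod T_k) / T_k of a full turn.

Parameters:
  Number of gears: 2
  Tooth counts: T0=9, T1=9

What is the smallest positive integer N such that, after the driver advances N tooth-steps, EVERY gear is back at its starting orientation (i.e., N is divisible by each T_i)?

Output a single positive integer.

Gear k returns to start when N is a multiple of T_k.
All gears at start simultaneously when N is a common multiple of [9, 9]; the smallest such N is lcm(9, 9).
Start: lcm = T0 = 9
Fold in T1=9: gcd(9, 9) = 9; lcm(9, 9) = 9 * 9 / 9 = 81 / 9 = 9
Full cycle length = 9

Answer: 9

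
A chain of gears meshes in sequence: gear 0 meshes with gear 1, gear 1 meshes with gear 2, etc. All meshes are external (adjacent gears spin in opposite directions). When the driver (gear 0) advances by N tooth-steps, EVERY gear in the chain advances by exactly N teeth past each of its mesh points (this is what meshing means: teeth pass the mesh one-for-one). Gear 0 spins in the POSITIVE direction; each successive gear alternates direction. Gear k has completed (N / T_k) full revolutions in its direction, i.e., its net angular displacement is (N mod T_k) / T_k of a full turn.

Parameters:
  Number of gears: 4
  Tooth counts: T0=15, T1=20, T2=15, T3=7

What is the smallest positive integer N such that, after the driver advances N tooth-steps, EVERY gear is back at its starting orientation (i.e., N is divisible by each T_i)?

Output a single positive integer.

Gear k returns to start when N is a multiple of T_k.
All gears at start simultaneously when N is a common multiple of [15, 20, 15, 7]; the smallest such N is lcm(15, 20, 15, 7).
Start: lcm = T0 = 15
Fold in T1=20: gcd(15, 20) = 5; lcm(15, 20) = 15 * 20 / 5 = 300 / 5 = 60
Fold in T2=15: gcd(60, 15) = 15; lcm(60, 15) = 60 * 15 / 15 = 900 / 15 = 60
Fold in T3=7: gcd(60, 7) = 1; lcm(60, 7) = 60 * 7 / 1 = 420 / 1 = 420
Full cycle length = 420

Answer: 420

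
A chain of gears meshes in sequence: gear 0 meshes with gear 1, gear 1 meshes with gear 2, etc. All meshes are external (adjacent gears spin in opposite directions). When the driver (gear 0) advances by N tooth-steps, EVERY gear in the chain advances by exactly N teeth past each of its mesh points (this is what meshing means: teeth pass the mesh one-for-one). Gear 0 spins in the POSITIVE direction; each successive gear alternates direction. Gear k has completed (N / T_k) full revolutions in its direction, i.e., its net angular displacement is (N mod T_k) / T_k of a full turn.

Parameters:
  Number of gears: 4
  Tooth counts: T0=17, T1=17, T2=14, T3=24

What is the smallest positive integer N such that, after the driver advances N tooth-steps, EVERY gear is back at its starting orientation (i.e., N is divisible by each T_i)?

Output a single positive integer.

Answer: 2856

Derivation:
Gear k returns to start when N is a multiple of T_k.
All gears at start simultaneously when N is a common multiple of [17, 17, 14, 24]; the smallest such N is lcm(17, 17, 14, 24).
Start: lcm = T0 = 17
Fold in T1=17: gcd(17, 17) = 17; lcm(17, 17) = 17 * 17 / 17 = 289 / 17 = 17
Fold in T2=14: gcd(17, 14) = 1; lcm(17, 14) = 17 * 14 / 1 = 238 / 1 = 238
Fold in T3=24: gcd(238, 24) = 2; lcm(238, 24) = 238 * 24 / 2 = 5712 / 2 = 2856
Full cycle length = 2856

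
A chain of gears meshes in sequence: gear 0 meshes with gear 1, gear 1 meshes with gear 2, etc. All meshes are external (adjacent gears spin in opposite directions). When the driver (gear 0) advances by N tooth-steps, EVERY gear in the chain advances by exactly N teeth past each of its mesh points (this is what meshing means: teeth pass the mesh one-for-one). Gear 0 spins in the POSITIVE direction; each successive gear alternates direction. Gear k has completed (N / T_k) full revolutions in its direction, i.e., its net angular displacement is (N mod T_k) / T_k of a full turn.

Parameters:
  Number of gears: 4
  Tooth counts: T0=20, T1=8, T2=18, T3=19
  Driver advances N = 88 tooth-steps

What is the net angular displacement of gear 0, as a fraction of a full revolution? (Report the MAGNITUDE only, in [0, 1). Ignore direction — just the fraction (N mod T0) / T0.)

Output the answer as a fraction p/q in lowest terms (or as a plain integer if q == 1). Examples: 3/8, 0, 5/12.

Chain of 4 gears, tooth counts: [20, 8, 18, 19]
  gear 0: T0=20, direction=positive, advance = 88 mod 20 = 8 teeth = 8/20 turn
  gear 1: T1=8, direction=negative, advance = 88 mod 8 = 0 teeth = 0/8 turn
  gear 2: T2=18, direction=positive, advance = 88 mod 18 = 16 teeth = 16/18 turn
  gear 3: T3=19, direction=negative, advance = 88 mod 19 = 12 teeth = 12/19 turn
Gear 0: 88 mod 20 = 8
Fraction = 8 / 20 = 2/5 (gcd(8,20)=4) = 2/5

Answer: 2/5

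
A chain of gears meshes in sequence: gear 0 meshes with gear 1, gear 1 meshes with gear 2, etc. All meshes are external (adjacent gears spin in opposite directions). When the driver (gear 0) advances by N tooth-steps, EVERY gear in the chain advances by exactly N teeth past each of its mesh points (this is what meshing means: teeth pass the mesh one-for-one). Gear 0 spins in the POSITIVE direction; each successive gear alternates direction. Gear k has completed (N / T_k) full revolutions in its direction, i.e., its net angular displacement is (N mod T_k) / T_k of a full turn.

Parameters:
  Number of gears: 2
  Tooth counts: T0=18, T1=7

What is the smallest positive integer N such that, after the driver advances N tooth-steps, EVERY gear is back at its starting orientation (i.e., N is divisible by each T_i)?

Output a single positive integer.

Gear k returns to start when N is a multiple of T_k.
All gears at start simultaneously when N is a common multiple of [18, 7]; the smallest such N is lcm(18, 7).
Start: lcm = T0 = 18
Fold in T1=7: gcd(18, 7) = 1; lcm(18, 7) = 18 * 7 / 1 = 126 / 1 = 126
Full cycle length = 126

Answer: 126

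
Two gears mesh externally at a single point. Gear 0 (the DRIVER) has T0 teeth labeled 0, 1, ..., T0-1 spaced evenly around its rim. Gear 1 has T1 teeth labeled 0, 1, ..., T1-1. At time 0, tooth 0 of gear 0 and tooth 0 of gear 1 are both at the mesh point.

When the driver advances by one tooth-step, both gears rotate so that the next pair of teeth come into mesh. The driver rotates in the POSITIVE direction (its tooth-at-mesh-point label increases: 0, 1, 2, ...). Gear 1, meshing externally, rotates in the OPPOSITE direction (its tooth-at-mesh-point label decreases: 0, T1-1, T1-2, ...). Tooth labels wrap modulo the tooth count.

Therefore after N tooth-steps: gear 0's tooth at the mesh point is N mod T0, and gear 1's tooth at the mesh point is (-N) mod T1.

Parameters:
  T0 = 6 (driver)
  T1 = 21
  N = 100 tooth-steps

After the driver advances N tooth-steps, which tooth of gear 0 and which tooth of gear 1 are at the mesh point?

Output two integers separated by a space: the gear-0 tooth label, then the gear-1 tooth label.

Gear 0 (driver, T0=6): tooth at mesh = N mod T0
  100 = 16 * 6 + 4, so 100 mod 6 = 4
  gear 0 tooth = 4
Gear 1 (driven, T1=21): tooth at mesh = (-N) mod T1
  100 = 4 * 21 + 16, so 100 mod 21 = 16
  (-100) mod 21 = (-16) mod 21 = 21 - 16 = 5
Mesh after 100 steps: gear-0 tooth 4 meets gear-1 tooth 5

Answer: 4 5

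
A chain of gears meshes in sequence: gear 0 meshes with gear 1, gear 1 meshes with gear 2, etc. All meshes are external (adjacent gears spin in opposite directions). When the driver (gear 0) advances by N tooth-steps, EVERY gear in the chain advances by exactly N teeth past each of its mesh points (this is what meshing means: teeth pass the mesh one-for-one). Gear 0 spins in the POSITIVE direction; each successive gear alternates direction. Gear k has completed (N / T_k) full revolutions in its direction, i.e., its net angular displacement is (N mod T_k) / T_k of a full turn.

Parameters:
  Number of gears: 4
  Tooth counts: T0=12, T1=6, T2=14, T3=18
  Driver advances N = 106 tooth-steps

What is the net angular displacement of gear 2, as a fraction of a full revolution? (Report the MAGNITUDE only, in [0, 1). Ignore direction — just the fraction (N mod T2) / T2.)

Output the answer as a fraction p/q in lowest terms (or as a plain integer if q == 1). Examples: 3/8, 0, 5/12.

Chain of 4 gears, tooth counts: [12, 6, 14, 18]
  gear 0: T0=12, direction=positive, advance = 106 mod 12 = 10 teeth = 10/12 turn
  gear 1: T1=6, direction=negative, advance = 106 mod 6 = 4 teeth = 4/6 turn
  gear 2: T2=14, direction=positive, advance = 106 mod 14 = 8 teeth = 8/14 turn
  gear 3: T3=18, direction=negative, advance = 106 mod 18 = 16 teeth = 16/18 turn
Gear 2: 106 mod 14 = 8
Fraction = 8 / 14 = 4/7 (gcd(8,14)=2) = 4/7

Answer: 4/7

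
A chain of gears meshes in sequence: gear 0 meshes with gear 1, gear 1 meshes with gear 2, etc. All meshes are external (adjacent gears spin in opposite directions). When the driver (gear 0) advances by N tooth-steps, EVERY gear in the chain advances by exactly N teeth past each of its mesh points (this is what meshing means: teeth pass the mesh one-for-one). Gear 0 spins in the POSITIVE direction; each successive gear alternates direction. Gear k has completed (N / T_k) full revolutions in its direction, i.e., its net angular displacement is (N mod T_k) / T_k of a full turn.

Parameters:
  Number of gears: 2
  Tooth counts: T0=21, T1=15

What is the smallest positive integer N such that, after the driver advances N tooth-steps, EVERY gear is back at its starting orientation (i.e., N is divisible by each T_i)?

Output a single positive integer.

Answer: 105

Derivation:
Gear k returns to start when N is a multiple of T_k.
All gears at start simultaneously when N is a common multiple of [21, 15]; the smallest such N is lcm(21, 15).
Start: lcm = T0 = 21
Fold in T1=15: gcd(21, 15) = 3; lcm(21, 15) = 21 * 15 / 3 = 315 / 3 = 105
Full cycle length = 105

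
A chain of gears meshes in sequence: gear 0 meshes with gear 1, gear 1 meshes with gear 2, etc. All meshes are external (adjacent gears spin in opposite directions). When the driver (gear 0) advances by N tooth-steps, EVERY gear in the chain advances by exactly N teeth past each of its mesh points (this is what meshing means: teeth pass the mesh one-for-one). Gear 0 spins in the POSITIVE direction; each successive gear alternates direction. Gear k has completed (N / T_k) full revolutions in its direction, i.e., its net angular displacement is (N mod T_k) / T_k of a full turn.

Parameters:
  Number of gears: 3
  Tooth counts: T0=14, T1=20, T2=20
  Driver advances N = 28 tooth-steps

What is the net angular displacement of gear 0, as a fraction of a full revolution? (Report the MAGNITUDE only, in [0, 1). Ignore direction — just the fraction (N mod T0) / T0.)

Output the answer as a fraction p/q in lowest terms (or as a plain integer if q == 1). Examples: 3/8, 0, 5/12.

Answer: 0

Derivation:
Chain of 3 gears, tooth counts: [14, 20, 20]
  gear 0: T0=14, direction=positive, advance = 28 mod 14 = 0 teeth = 0/14 turn
  gear 1: T1=20, direction=negative, advance = 28 mod 20 = 8 teeth = 8/20 turn
  gear 2: T2=20, direction=positive, advance = 28 mod 20 = 8 teeth = 8/20 turn
Gear 0: 28 mod 14 = 0
Fraction = 0 / 14 = 0/1 (gcd(0,14)=14) = 0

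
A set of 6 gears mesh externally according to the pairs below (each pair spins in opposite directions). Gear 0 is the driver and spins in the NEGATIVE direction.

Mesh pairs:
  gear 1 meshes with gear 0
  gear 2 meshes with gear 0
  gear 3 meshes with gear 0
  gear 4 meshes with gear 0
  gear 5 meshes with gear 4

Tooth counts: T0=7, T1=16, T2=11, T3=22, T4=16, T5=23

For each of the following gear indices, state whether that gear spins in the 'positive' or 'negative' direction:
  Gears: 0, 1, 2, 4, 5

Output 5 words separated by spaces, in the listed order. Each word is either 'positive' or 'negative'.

Gear 0 (driver): negative (depth 0)
  gear 1: meshes with gear 0 -> depth 1 -> positive (opposite of gear 0)
  gear 2: meshes with gear 0 -> depth 1 -> positive (opposite of gear 0)
  gear 3: meshes with gear 0 -> depth 1 -> positive (opposite of gear 0)
  gear 4: meshes with gear 0 -> depth 1 -> positive (opposite of gear 0)
  gear 5: meshes with gear 4 -> depth 2 -> negative (opposite of gear 4)
Queried indices 0, 1, 2, 4, 5 -> negative, positive, positive, positive, negative

Answer: negative positive positive positive negative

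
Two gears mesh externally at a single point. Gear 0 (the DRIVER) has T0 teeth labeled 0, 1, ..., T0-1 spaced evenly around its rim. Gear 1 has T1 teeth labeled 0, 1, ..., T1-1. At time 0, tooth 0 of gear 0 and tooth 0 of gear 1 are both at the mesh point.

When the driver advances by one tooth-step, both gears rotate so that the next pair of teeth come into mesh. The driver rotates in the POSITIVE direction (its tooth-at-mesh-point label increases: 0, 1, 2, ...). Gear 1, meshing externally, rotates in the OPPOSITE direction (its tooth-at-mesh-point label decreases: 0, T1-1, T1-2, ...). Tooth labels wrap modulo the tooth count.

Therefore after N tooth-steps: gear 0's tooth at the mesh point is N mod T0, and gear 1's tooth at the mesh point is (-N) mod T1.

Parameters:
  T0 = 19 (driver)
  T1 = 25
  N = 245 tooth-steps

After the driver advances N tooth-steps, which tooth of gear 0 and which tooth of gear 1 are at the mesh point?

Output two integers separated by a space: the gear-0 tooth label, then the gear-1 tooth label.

Gear 0 (driver, T0=19): tooth at mesh = N mod T0
  245 = 12 * 19 + 17, so 245 mod 19 = 17
  gear 0 tooth = 17
Gear 1 (driven, T1=25): tooth at mesh = (-N) mod T1
  245 = 9 * 25 + 20, so 245 mod 25 = 20
  (-245) mod 25 = (-20) mod 25 = 25 - 20 = 5
Mesh after 245 steps: gear-0 tooth 17 meets gear-1 tooth 5

Answer: 17 5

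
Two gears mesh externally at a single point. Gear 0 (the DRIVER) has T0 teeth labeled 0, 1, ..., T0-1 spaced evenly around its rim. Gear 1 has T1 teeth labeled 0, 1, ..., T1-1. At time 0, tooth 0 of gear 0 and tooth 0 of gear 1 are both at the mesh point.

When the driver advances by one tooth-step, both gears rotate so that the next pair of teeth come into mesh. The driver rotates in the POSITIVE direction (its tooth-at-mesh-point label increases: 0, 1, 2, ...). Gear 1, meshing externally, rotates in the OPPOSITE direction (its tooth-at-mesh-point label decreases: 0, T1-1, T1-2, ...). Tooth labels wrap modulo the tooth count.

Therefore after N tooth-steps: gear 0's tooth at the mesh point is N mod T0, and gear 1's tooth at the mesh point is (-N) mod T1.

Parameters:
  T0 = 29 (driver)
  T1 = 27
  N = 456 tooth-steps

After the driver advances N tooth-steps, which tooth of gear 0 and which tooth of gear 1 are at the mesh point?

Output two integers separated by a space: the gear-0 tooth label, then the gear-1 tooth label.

Answer: 21 3

Derivation:
Gear 0 (driver, T0=29): tooth at mesh = N mod T0
  456 = 15 * 29 + 21, so 456 mod 29 = 21
  gear 0 tooth = 21
Gear 1 (driven, T1=27): tooth at mesh = (-N) mod T1
  456 = 16 * 27 + 24, so 456 mod 27 = 24
  (-456) mod 27 = (-24) mod 27 = 27 - 24 = 3
Mesh after 456 steps: gear-0 tooth 21 meets gear-1 tooth 3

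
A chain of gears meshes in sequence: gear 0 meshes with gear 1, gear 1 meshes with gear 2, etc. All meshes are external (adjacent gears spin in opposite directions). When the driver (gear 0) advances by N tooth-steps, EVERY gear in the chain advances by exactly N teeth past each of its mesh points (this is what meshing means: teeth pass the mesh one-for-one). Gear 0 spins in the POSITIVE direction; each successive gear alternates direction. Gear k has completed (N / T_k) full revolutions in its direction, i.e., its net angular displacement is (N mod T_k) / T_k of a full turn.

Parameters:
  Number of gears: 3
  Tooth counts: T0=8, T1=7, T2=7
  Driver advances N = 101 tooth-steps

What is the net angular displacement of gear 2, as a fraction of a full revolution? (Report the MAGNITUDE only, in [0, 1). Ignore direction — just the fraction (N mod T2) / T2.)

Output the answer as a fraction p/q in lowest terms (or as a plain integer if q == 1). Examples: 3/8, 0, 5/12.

Answer: 3/7

Derivation:
Chain of 3 gears, tooth counts: [8, 7, 7]
  gear 0: T0=8, direction=positive, advance = 101 mod 8 = 5 teeth = 5/8 turn
  gear 1: T1=7, direction=negative, advance = 101 mod 7 = 3 teeth = 3/7 turn
  gear 2: T2=7, direction=positive, advance = 101 mod 7 = 3 teeth = 3/7 turn
Gear 2: 101 mod 7 = 3
Fraction = 3 / 7 = 3/7 (gcd(3,7)=1) = 3/7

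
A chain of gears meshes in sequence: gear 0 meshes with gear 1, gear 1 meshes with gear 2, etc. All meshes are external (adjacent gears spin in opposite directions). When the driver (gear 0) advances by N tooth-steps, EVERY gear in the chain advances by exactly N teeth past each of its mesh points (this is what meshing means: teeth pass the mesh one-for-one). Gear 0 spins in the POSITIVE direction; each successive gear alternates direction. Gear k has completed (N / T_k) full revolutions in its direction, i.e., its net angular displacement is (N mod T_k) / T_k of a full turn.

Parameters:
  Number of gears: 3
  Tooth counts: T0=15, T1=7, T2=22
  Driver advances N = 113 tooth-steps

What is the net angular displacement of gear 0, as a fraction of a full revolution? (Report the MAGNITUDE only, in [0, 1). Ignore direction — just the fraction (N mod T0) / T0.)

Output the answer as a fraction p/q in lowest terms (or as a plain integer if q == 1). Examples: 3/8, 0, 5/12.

Chain of 3 gears, tooth counts: [15, 7, 22]
  gear 0: T0=15, direction=positive, advance = 113 mod 15 = 8 teeth = 8/15 turn
  gear 1: T1=7, direction=negative, advance = 113 mod 7 = 1 teeth = 1/7 turn
  gear 2: T2=22, direction=positive, advance = 113 mod 22 = 3 teeth = 3/22 turn
Gear 0: 113 mod 15 = 8
Fraction = 8 / 15 = 8/15 (gcd(8,15)=1) = 8/15

Answer: 8/15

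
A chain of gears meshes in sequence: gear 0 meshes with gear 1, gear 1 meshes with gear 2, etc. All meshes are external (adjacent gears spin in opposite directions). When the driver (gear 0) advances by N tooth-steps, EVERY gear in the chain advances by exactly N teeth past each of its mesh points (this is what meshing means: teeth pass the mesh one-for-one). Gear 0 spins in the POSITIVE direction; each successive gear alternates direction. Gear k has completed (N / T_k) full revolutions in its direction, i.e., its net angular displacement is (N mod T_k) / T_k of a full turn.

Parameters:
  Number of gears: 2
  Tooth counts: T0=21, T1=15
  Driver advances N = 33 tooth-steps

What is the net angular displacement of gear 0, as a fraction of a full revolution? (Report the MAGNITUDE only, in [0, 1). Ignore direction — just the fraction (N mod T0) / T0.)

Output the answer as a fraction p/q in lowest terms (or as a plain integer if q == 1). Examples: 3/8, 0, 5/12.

Answer: 4/7

Derivation:
Chain of 2 gears, tooth counts: [21, 15]
  gear 0: T0=21, direction=positive, advance = 33 mod 21 = 12 teeth = 12/21 turn
  gear 1: T1=15, direction=negative, advance = 33 mod 15 = 3 teeth = 3/15 turn
Gear 0: 33 mod 21 = 12
Fraction = 12 / 21 = 4/7 (gcd(12,21)=3) = 4/7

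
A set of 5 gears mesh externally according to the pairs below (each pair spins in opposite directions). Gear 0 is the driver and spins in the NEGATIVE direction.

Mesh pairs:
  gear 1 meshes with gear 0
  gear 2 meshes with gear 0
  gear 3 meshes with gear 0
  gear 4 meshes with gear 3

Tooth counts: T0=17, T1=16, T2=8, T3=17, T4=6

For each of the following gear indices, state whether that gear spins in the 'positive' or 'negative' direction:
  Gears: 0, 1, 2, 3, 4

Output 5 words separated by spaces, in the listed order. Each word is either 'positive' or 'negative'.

Answer: negative positive positive positive negative

Derivation:
Gear 0 (driver): negative (depth 0)
  gear 1: meshes with gear 0 -> depth 1 -> positive (opposite of gear 0)
  gear 2: meshes with gear 0 -> depth 1 -> positive (opposite of gear 0)
  gear 3: meshes with gear 0 -> depth 1 -> positive (opposite of gear 0)
  gear 4: meshes with gear 3 -> depth 2 -> negative (opposite of gear 3)
Queried indices 0, 1, 2, 3, 4 -> negative, positive, positive, positive, negative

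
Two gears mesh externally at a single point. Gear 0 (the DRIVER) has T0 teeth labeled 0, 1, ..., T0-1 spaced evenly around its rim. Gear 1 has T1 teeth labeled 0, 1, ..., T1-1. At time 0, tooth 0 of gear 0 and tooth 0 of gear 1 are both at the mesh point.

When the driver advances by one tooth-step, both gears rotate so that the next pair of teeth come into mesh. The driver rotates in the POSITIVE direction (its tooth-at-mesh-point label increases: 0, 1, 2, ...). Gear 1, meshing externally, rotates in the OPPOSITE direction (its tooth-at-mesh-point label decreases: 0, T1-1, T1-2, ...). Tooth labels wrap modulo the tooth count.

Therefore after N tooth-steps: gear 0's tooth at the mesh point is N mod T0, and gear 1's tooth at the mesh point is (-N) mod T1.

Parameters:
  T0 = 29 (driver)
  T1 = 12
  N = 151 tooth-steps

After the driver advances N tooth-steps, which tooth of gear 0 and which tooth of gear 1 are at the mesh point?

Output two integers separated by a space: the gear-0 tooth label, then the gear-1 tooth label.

Gear 0 (driver, T0=29): tooth at mesh = N mod T0
  151 = 5 * 29 + 6, so 151 mod 29 = 6
  gear 0 tooth = 6
Gear 1 (driven, T1=12): tooth at mesh = (-N) mod T1
  151 = 12 * 12 + 7, so 151 mod 12 = 7
  (-151) mod 12 = (-7) mod 12 = 12 - 7 = 5
Mesh after 151 steps: gear-0 tooth 6 meets gear-1 tooth 5

Answer: 6 5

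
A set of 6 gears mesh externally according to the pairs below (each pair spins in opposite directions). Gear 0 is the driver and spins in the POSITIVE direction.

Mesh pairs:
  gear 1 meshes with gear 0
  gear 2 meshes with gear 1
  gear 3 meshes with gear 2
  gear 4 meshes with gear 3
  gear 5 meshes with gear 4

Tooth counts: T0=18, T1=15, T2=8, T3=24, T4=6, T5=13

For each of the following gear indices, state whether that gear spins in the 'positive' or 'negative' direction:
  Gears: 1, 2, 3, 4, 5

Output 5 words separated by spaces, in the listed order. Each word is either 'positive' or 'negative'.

Gear 0 (driver): positive (depth 0)
  gear 1: meshes with gear 0 -> depth 1 -> negative (opposite of gear 0)
  gear 2: meshes with gear 1 -> depth 2 -> positive (opposite of gear 1)
  gear 3: meshes with gear 2 -> depth 3 -> negative (opposite of gear 2)
  gear 4: meshes with gear 3 -> depth 4 -> positive (opposite of gear 3)
  gear 5: meshes with gear 4 -> depth 5 -> negative (opposite of gear 4)
Queried indices 1, 2, 3, 4, 5 -> negative, positive, negative, positive, negative

Answer: negative positive negative positive negative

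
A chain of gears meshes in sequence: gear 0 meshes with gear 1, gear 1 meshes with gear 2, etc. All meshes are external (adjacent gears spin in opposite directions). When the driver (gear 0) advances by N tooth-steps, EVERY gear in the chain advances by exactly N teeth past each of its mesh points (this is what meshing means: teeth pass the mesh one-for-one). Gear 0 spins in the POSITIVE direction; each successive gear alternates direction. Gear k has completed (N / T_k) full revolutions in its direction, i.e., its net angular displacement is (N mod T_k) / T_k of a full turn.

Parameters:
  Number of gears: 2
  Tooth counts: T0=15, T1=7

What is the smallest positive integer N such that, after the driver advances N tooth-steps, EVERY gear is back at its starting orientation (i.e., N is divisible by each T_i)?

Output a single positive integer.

Gear k returns to start when N is a multiple of T_k.
All gears at start simultaneously when N is a common multiple of [15, 7]; the smallest such N is lcm(15, 7).
Start: lcm = T0 = 15
Fold in T1=7: gcd(15, 7) = 1; lcm(15, 7) = 15 * 7 / 1 = 105 / 1 = 105
Full cycle length = 105

Answer: 105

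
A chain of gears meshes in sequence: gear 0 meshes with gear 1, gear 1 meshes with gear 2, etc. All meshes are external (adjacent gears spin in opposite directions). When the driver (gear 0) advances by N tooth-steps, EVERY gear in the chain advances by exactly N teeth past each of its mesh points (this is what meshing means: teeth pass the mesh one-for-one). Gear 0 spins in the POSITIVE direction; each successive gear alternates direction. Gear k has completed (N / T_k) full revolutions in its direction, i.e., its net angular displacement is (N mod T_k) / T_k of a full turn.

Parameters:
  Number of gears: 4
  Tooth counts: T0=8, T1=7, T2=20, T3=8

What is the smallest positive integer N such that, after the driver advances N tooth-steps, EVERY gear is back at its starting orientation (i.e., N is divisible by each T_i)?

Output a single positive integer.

Answer: 280

Derivation:
Gear k returns to start when N is a multiple of T_k.
All gears at start simultaneously when N is a common multiple of [8, 7, 20, 8]; the smallest such N is lcm(8, 7, 20, 8).
Start: lcm = T0 = 8
Fold in T1=7: gcd(8, 7) = 1; lcm(8, 7) = 8 * 7 / 1 = 56 / 1 = 56
Fold in T2=20: gcd(56, 20) = 4; lcm(56, 20) = 56 * 20 / 4 = 1120 / 4 = 280
Fold in T3=8: gcd(280, 8) = 8; lcm(280, 8) = 280 * 8 / 8 = 2240 / 8 = 280
Full cycle length = 280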